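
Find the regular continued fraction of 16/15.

[1; 15]

Run the Euclidean algorithm on 16 and 15; the successive quotients are the partial quotients a_0, a_1, ... (each step inverts the fractional part left over by the previous one):
  16 = 1*15 + 1, so a_0 = 1.
  15 = 15*1 + 0, so a_1 = 15.
The remainder reaches 0 after 2 divisions, so the expansion has 2 partial quotients, read off in order.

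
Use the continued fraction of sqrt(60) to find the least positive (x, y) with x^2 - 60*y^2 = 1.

(x, y) = (31, 4)

First expand sqrt(60) as a continued fraction. With x_i = (sqrt(60) + m_i)/d_i and (m_0, d_0) = (0, 1): a_0 = floor(sqrt(60)) = 7, since 7^2 = 49 <= 60 < 64 = 8^2.
Iterate m_{i+1} = d_i*a_i - m_i, d_{i+1} = (60 - m_{i+1}^2)/d_i, a_{i+1} = floor((a_0 + m_{i+1})/d_{i+1}):
  m_1 = 1*7 - 0 = 7, d_1 = (60 - 7^2)/1 = 11/1 = 11, a_1 = floor((7 + 7)/11) = 1.
  m_2 = 11*1 - 7 = 4, d_2 = (60 - 4^2)/11 = 44/11 = 4, a_2 = floor((7 + 4)/4) = 2.
  m_3 = 4*2 - 4 = 4, d_3 = (60 - 4^2)/4 = 44/4 = 11, a_3 = floor((7 + 4)/11) = 1.
  m_4 = 11*1 - 4 = 7, d_4 = (60 - 7^2)/11 = 11/11 = 1, a_4 = floor((7 + 7)/1) = 14.
  m_5 = 1*14 - 7 = 7, d_5 = (60 - 7^2)/1 = 11/1 = 11: (m_5, d_5) = (m_1, d_1) = (7, 11), so from here the quotients repeat a_1, ..., a_4; the period length is 4.
So sqrt(60) = [7; (1, 2, 1, 14)] with period length k = 4.
k is even, so the fundamental solution of x^2 - 60y^2 = 1 is (p_{k-1}, q_{k-1}) = (p_3, q_3); compute convergents through index 3.
Convergents (p_i = a_i*p_{i-1} + p_{i-2}, q_i = a_i*q_{i-1} + q_{i-2} with p_{-2}=0, p_{-1}=1, q_{-2}=1, q_{-1}=0):
  i=0: a_0=7, p_0 = 7*1 + 0 = 7, q_0 = 7*0 + 1 = 1.
  i=1: a_1=1, p_1 = 1*7 + 1 = 8, q_1 = 1*1 + 0 = 1.
  i=2: a_2=2, p_2 = 2*8 + 7 = 23, q_2 = 2*1 + 1 = 3.
  i=3: a_3=1, p_3 = 1*23 + 8 = 31, q_3 = 1*3 + 1 = 4.
Check: 31^2 - 60*4^2 = 961 - 960 = 1, so (x, y) = (31, 4) solves the equation, and by the theorem it is the least positive solution.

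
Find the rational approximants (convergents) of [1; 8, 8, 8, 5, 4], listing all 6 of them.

Using the convergent recurrence p_i = a_i*p_{i-1} + p_{i-2}, q_i = a_i*q_{i-1} + q_{i-2} with p_{-2}=0, p_{-1}=1, q_{-2}=1, q_{-1}=0:
  i=0: a_0=1, p_0 = 1*1 + 0 = 1, q_0 = 1*0 + 1 = 1.
  i=1: a_1=8, p_1 = 8*1 + 1 = 9, q_1 = 8*1 + 0 = 8.
  i=2: a_2=8, p_2 = 8*9 + 1 = 73, q_2 = 8*8 + 1 = 65.
  i=3: a_3=8, p_3 = 8*73 + 9 = 593, q_3 = 8*65 + 8 = 528.
  i=4: a_4=5, p_4 = 5*593 + 73 = 3038, q_4 = 5*528 + 65 = 2705.
  i=5: a_5=4, p_5 = 4*3038 + 593 = 12745, q_5 = 4*2705 + 528 = 11348.

1/1, 9/8, 73/65, 593/528, 3038/2705, 12745/11348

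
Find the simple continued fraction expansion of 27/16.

Run the Euclidean algorithm on 27 and 16; the successive quotients are the partial quotients a_0, a_1, ... (each step inverts the fractional part left over by the previous one):
  27 = 1*16 + 11, so a_0 = 1.
  16 = 1*11 + 5, so a_1 = 1.
  11 = 2*5 + 1, so a_2 = 2.
  5 = 5*1 + 0, so a_3 = 5.
The remainder reaches 0 after 4 divisions, so the expansion has 4 partial quotients, read off in order.

[1; 1, 2, 5]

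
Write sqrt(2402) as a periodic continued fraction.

[49; (98)]

Write x_i = (sqrt(2402) + m_i)/d_i with (m_0, d_0) = (0, 1). a_0 = floor(sqrt(2402)) = 49, since 49^2 = 2401 <= 2402 < 2500 = 50^2.
Iterate m_{i+1} = d_i*a_i - m_i, d_{i+1} = (2402 - m_{i+1}^2)/d_i, a_{i+1} = floor((a_0 + m_{i+1})/d_{i+1}):
  m_1 = 1*49 - 0 = 49, d_1 = (2402 - 49^2)/1 = 1/1 = 1, a_1 = floor((49 + 49)/1) = 98.
  m_2 = 1*98 - 49 = 49, d_2 = (2402 - 49^2)/1 = 1/1 = 1: (m_2, d_2) = (m_1, d_1) = (49, 1), so from here the quotient a_1 repeats; the period length is 1.
Hence the expansion of sqrt(2402) is a_0 = 49 followed by the repeating block 98 (period 1).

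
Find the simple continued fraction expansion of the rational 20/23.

Run the Euclidean algorithm on 20 and 23; the successive quotients are the partial quotients a_0, a_1, ... (each step inverts the fractional part left over by the previous one):
  20 = 0*23 + 20, so a_0 = 0.
  23 = 1*20 + 3, so a_1 = 1.
  20 = 6*3 + 2, so a_2 = 6.
  3 = 1*2 + 1, so a_3 = 1.
  2 = 2*1 + 0, so a_4 = 2.
The remainder reaches 0 after 5 divisions, so the expansion has 5 partial quotients, read off in order.

[0; 1, 6, 1, 2]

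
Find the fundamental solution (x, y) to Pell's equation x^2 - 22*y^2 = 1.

First expand sqrt(22) as a continued fraction. With x_i = (sqrt(22) + m_i)/d_i and (m_0, d_0) = (0, 1): a_0 = floor(sqrt(22)) = 4, since 4^2 = 16 <= 22 < 25 = 5^2.
Iterate m_{i+1} = d_i*a_i - m_i, d_{i+1} = (22 - m_{i+1}^2)/d_i, a_{i+1} = floor((a_0 + m_{i+1})/d_{i+1}):
  m_1 = 1*4 - 0 = 4, d_1 = (22 - 4^2)/1 = 6/1 = 6, a_1 = floor((4 + 4)/6) = 1.
  m_2 = 6*1 - 4 = 2, d_2 = (22 - 2^2)/6 = 18/6 = 3, a_2 = floor((4 + 2)/3) = 2.
  m_3 = 3*2 - 2 = 4, d_3 = (22 - 4^2)/3 = 6/3 = 2, a_3 = floor((4 + 4)/2) = 4.
  m_4 = 2*4 - 4 = 4, d_4 = (22 - 4^2)/2 = 6/2 = 3, a_4 = floor((4 + 4)/3) = 2.
  m_5 = 3*2 - 4 = 2, d_5 = (22 - 2^2)/3 = 18/3 = 6, a_5 = floor((4 + 2)/6) = 1.
  m_6 = 6*1 - 2 = 4, d_6 = (22 - 4^2)/6 = 6/6 = 1, a_6 = floor((4 + 4)/1) = 8.
  m_7 = 1*8 - 4 = 4, d_7 = (22 - 4^2)/1 = 6/1 = 6: (m_7, d_7) = (m_1, d_1) = (4, 6), so from here the quotients repeat a_1, ..., a_6; the period length is 6.
So sqrt(22) = [4; (1, 2, 4, 2, 1, 8)] with period length k = 6.
k is even, so the fundamental solution of x^2 - 22y^2 = 1 is (p_{k-1}, q_{k-1}) = (p_5, q_5); compute convergents through index 5.
Convergents (p_i = a_i*p_{i-1} + p_{i-2}, q_i = a_i*q_{i-1} + q_{i-2} with p_{-2}=0, p_{-1}=1, q_{-2}=1, q_{-1}=0):
  i=0: a_0=4, p_0 = 4*1 + 0 = 4, q_0 = 4*0 + 1 = 1.
  i=1: a_1=1, p_1 = 1*4 + 1 = 5, q_1 = 1*1 + 0 = 1.
  i=2: a_2=2, p_2 = 2*5 + 4 = 14, q_2 = 2*1 + 1 = 3.
  i=3: a_3=4, p_3 = 4*14 + 5 = 61, q_3 = 4*3 + 1 = 13.
  i=4: a_4=2, p_4 = 2*61 + 14 = 136, q_4 = 2*13 + 3 = 29.
  i=5: a_5=1, p_5 = 1*136 + 61 = 197, q_5 = 1*29 + 13 = 42.
Check: 197^2 - 22*42^2 = 38809 - 38808 = 1, so (x, y) = (197, 42) solves the equation, and by the theorem it is the least positive solution.

(x, y) = (197, 42)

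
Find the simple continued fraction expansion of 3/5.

Run the Euclidean algorithm on 3 and 5; the successive quotients are the partial quotients a_0, a_1, ... (each step inverts the fractional part left over by the previous one):
  3 = 0*5 + 3, so a_0 = 0.
  5 = 1*3 + 2, so a_1 = 1.
  3 = 1*2 + 1, so a_2 = 1.
  2 = 2*1 + 0, so a_3 = 2.
The remainder reaches 0 after 4 divisions, so the expansion has 4 partial quotients, read off in order.

[0; 1, 1, 2]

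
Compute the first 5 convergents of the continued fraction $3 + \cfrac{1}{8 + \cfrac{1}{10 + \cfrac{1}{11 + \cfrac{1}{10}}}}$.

3/1, 25/8, 253/81, 2808/899, 28333/9071

Using the convergent recurrence p_i = a_i*p_{i-1} + p_{i-2}, q_i = a_i*q_{i-1} + q_{i-2} with p_{-2}=0, p_{-1}=1, q_{-2}=1, q_{-1}=0:
  i=0: a_0=3, p_0 = 3*1 + 0 = 3, q_0 = 3*0 + 1 = 1.
  i=1: a_1=8, p_1 = 8*3 + 1 = 25, q_1 = 8*1 + 0 = 8.
  i=2: a_2=10, p_2 = 10*25 + 3 = 253, q_2 = 10*8 + 1 = 81.
  i=3: a_3=11, p_3 = 11*253 + 25 = 2808, q_3 = 11*81 + 8 = 899.
  i=4: a_4=10, p_4 = 10*2808 + 253 = 28333, q_4 = 10*899 + 81 = 9071.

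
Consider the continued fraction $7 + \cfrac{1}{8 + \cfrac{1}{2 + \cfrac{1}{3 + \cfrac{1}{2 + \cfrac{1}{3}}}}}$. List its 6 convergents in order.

7/1, 57/8, 121/17, 420/59, 961/135, 3303/464

Using the convergent recurrence p_i = a_i*p_{i-1} + p_{i-2}, q_i = a_i*q_{i-1} + q_{i-2} with p_{-2}=0, p_{-1}=1, q_{-2}=1, q_{-1}=0:
  i=0: a_0=7, p_0 = 7*1 + 0 = 7, q_0 = 7*0 + 1 = 1.
  i=1: a_1=8, p_1 = 8*7 + 1 = 57, q_1 = 8*1 + 0 = 8.
  i=2: a_2=2, p_2 = 2*57 + 7 = 121, q_2 = 2*8 + 1 = 17.
  i=3: a_3=3, p_3 = 3*121 + 57 = 420, q_3 = 3*17 + 8 = 59.
  i=4: a_4=2, p_4 = 2*420 + 121 = 961, q_4 = 2*59 + 17 = 135.
  i=5: a_5=3, p_5 = 3*961 + 420 = 3303, q_5 = 3*135 + 59 = 464.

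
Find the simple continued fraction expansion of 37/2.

Run the Euclidean algorithm on 37 and 2; the successive quotients are the partial quotients a_0, a_1, ... (each step inverts the fractional part left over by the previous one):
  37 = 18*2 + 1, so a_0 = 18.
  2 = 2*1 + 0, so a_1 = 2.
The remainder reaches 0 after 2 divisions, so the expansion has 2 partial quotients, read off in order.

[18; 2]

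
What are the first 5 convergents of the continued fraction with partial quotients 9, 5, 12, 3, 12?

9/1, 46/5, 561/61, 1729/188, 21309/2317

Using the convergent recurrence p_i = a_i*p_{i-1} + p_{i-2}, q_i = a_i*q_{i-1} + q_{i-2} with p_{-2}=0, p_{-1}=1, q_{-2}=1, q_{-1}=0:
  i=0: a_0=9, p_0 = 9*1 + 0 = 9, q_0 = 9*0 + 1 = 1.
  i=1: a_1=5, p_1 = 5*9 + 1 = 46, q_1 = 5*1 + 0 = 5.
  i=2: a_2=12, p_2 = 12*46 + 9 = 561, q_2 = 12*5 + 1 = 61.
  i=3: a_3=3, p_3 = 3*561 + 46 = 1729, q_3 = 3*61 + 5 = 188.
  i=4: a_4=12, p_4 = 12*1729 + 561 = 21309, q_4 = 12*188 + 61 = 2317.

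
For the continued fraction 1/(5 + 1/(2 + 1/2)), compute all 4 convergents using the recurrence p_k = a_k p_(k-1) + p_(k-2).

Using the convergent recurrence p_i = a_i*p_{i-1} + p_{i-2}, q_i = a_i*q_{i-1} + q_{i-2} with p_{-2}=0, p_{-1}=1, q_{-2}=1, q_{-1}=0:
  i=0: a_0=0, p_0 = 0*1 + 0 = 0, q_0 = 0*0 + 1 = 1.
  i=1: a_1=5, p_1 = 5*0 + 1 = 1, q_1 = 5*1 + 0 = 5.
  i=2: a_2=2, p_2 = 2*1 + 0 = 2, q_2 = 2*5 + 1 = 11.
  i=3: a_3=2, p_3 = 2*2 + 1 = 5, q_3 = 2*11 + 5 = 27.

0/1, 1/5, 2/11, 5/27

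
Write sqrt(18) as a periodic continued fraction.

[4; (4, 8)]

Write x_i = (sqrt(18) + m_i)/d_i with (m_0, d_0) = (0, 1). a_0 = floor(sqrt(18)) = 4, since 4^2 = 16 <= 18 < 25 = 5^2.
Iterate m_{i+1} = d_i*a_i - m_i, d_{i+1} = (18 - m_{i+1}^2)/d_i, a_{i+1} = floor((a_0 + m_{i+1})/d_{i+1}):
  m_1 = 1*4 - 0 = 4, d_1 = (18 - 4^2)/1 = 2/1 = 2, a_1 = floor((4 + 4)/2) = 4.
  m_2 = 2*4 - 4 = 4, d_2 = (18 - 4^2)/2 = 2/2 = 1, a_2 = floor((4 + 4)/1) = 8.
  m_3 = 1*8 - 4 = 4, d_3 = (18 - 4^2)/1 = 2/1 = 2: (m_3, d_3) = (m_1, d_1) = (4, 2), so from here the quotients repeat a_1, a_2; the period length is 2.
Hence the expansion of sqrt(18) is a_0 = 4 followed by the repeating block 4, 8 (period 2).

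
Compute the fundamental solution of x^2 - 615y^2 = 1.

First expand sqrt(615) as a continued fraction. With x_i = (sqrt(615) + m_i)/d_i and (m_0, d_0) = (0, 1): a_0 = floor(sqrt(615)) = 24, since 24^2 = 576 <= 615 < 625 = 25^2.
Iterate m_{i+1} = d_i*a_i - m_i, d_{i+1} = (615 - m_{i+1}^2)/d_i, a_{i+1} = floor((a_0 + m_{i+1})/d_{i+1}):
  m_1 = 1*24 - 0 = 24, d_1 = (615 - 24^2)/1 = 39/1 = 39, a_1 = floor((24 + 24)/39) = 1.
  m_2 = 39*1 - 24 = 15, d_2 = (615 - 15^2)/39 = 390/39 = 10, a_2 = floor((24 + 15)/10) = 3.
  m_3 = 10*3 - 15 = 15, d_3 = (615 - 15^2)/10 = 390/10 = 39, a_3 = floor((24 + 15)/39) = 1.
  m_4 = 39*1 - 15 = 24, d_4 = (615 - 24^2)/39 = 39/39 = 1, a_4 = floor((24 + 24)/1) = 48.
  m_5 = 1*48 - 24 = 24, d_5 = (615 - 24^2)/1 = 39/1 = 39: (m_5, d_5) = (m_1, d_1) = (24, 39), so from here the quotients repeat a_1, ..., a_4; the period length is 4.
So sqrt(615) = [24; (1, 3, 1, 48)] with period length k = 4.
k is even, so the fundamental solution of x^2 - 615y^2 = 1 is (p_{k-1}, q_{k-1}) = (p_3, q_3); compute convergents through index 3.
Convergents (p_i = a_i*p_{i-1} + p_{i-2}, q_i = a_i*q_{i-1} + q_{i-2} with p_{-2}=0, p_{-1}=1, q_{-2}=1, q_{-1}=0):
  i=0: a_0=24, p_0 = 24*1 + 0 = 24, q_0 = 24*0 + 1 = 1.
  i=1: a_1=1, p_1 = 1*24 + 1 = 25, q_1 = 1*1 + 0 = 1.
  i=2: a_2=3, p_2 = 3*25 + 24 = 99, q_2 = 3*1 + 1 = 4.
  i=3: a_3=1, p_3 = 1*99 + 25 = 124, q_3 = 1*4 + 1 = 5.
Check: 124^2 - 615*5^2 = 15376 - 15375 = 1, so (x, y) = (124, 5) solves the equation, and by the theorem it is the least positive solution.

(x, y) = (124, 5)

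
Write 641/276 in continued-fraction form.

Run the Euclidean algorithm on 641 and 276; the successive quotients are the partial quotients a_0, a_1, ... (each step inverts the fractional part left over by the previous one):
  641 = 2*276 + 89, so a_0 = 2.
  276 = 3*89 + 9, so a_1 = 3.
  89 = 9*9 + 8, so a_2 = 9.
  9 = 1*8 + 1, so a_3 = 1.
  8 = 8*1 + 0, so a_4 = 8.
The remainder reaches 0 after 5 divisions, so the expansion has 5 partial quotients, read off in order.

[2; 3, 9, 1, 8]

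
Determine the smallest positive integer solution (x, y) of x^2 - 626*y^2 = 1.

First expand sqrt(626) as a continued fraction. With x_i = (sqrt(626) + m_i)/d_i and (m_0, d_0) = (0, 1): a_0 = floor(sqrt(626)) = 25, since 25^2 = 625 <= 626 < 676 = 26^2.
Iterate m_{i+1} = d_i*a_i - m_i, d_{i+1} = (626 - m_{i+1}^2)/d_i, a_{i+1} = floor((a_0 + m_{i+1})/d_{i+1}):
  m_1 = 1*25 - 0 = 25, d_1 = (626 - 25^2)/1 = 1/1 = 1, a_1 = floor((25 + 25)/1) = 50.
  m_2 = 1*50 - 25 = 25, d_2 = (626 - 25^2)/1 = 1/1 = 1: (m_2, d_2) = (m_1, d_1) = (25, 1), so from here the quotient a_1 repeats; the period length is 1.
So sqrt(626) = [25; (50)] with period length k = 1.
k is odd, so (p_{k-1}, q_{k-1}) only solves x^2 - 626y^2 = -1 and the fundamental solution of x^2 - 626y^2 = 1 is (p_{2k-1}, q_{2k-1}) = (p_1, q_1); compute convergents through index 1, running through the period twice.
Convergents (p_i = a_i*p_{i-1} + p_{i-2}, q_i = a_i*q_{i-1} + q_{i-2} with p_{-2}=0, p_{-1}=1, q_{-2}=1, q_{-1}=0):
  i=0: a_0=25, p_0 = 25*1 + 0 = 25, q_0 = 25*0 + 1 = 1.
  i=1: a_1=50, p_1 = 50*25 + 1 = 1251, q_1 = 50*1 + 0 = 50.
Indeed p_0^2 - 626*q_0^2 = 625 - 626 = -1, not +1.
Check: 1251^2 - 626*50^2 = 1565001 - 1565000 = 1, so (x, y) = (1251, 50) solves the equation, and by the theorem it is the least positive solution.

(x, y) = (1251, 50)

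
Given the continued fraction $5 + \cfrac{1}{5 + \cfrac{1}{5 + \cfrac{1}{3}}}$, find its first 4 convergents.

Using the convergent recurrence p_i = a_i*p_{i-1} + p_{i-2}, q_i = a_i*q_{i-1} + q_{i-2} with p_{-2}=0, p_{-1}=1, q_{-2}=1, q_{-1}=0:
  i=0: a_0=5, p_0 = 5*1 + 0 = 5, q_0 = 5*0 + 1 = 1.
  i=1: a_1=5, p_1 = 5*5 + 1 = 26, q_1 = 5*1 + 0 = 5.
  i=2: a_2=5, p_2 = 5*26 + 5 = 135, q_2 = 5*5 + 1 = 26.
  i=3: a_3=3, p_3 = 3*135 + 26 = 431, q_3 = 3*26 + 5 = 83.

5/1, 26/5, 135/26, 431/83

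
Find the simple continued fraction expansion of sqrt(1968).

Write x_i = (sqrt(1968) + m_i)/d_i with (m_0, d_0) = (0, 1). a_0 = floor(sqrt(1968)) = 44, since 44^2 = 1936 <= 1968 < 2025 = 45^2.
Iterate m_{i+1} = d_i*a_i - m_i, d_{i+1} = (1968 - m_{i+1}^2)/d_i, a_{i+1} = floor((a_0 + m_{i+1})/d_{i+1}):
  m_1 = 1*44 - 0 = 44, d_1 = (1968 - 44^2)/1 = 32/1 = 32, a_1 = floor((44 + 44)/32) = 2.
  m_2 = 32*2 - 44 = 20, d_2 = (1968 - 20^2)/32 = 1568/32 = 49, a_2 = floor((44 + 20)/49) = 1.
  m_3 = 49*1 - 20 = 29, d_3 = (1968 - 29^2)/49 = 1127/49 = 23, a_3 = floor((44 + 29)/23) = 3.
  m_4 = 23*3 - 29 = 40, d_4 = (1968 - 40^2)/23 = 368/23 = 16, a_4 = floor((44 + 40)/16) = 5.
  m_5 = 16*5 - 40 = 40, d_5 = (1968 - 40^2)/16 = 368/16 = 23, a_5 = floor((44 + 40)/23) = 3.
  m_6 = 23*3 - 40 = 29, d_6 = (1968 - 29^2)/23 = 1127/23 = 49, a_6 = floor((44 + 29)/49) = 1.
  m_7 = 49*1 - 29 = 20, d_7 = (1968 - 20^2)/49 = 1568/49 = 32, a_7 = floor((44 + 20)/32) = 2.
  m_8 = 32*2 - 20 = 44, d_8 = (1968 - 44^2)/32 = 32/32 = 1, a_8 = floor((44 + 44)/1) = 88.
  m_9 = 1*88 - 44 = 44, d_9 = (1968 - 44^2)/1 = 32/1 = 32: (m_9, d_9) = (m_1, d_1) = (44, 32), so from here the quotients repeat a_1, ..., a_8; the period length is 8.
Hence the expansion of sqrt(1968) is a_0 = 44 followed by the repeating block 2, 1, 3, 5, 3, 1, 2, 88 (period 8).

[44; (2, 1, 3, 5, 3, 1, 2, 88)]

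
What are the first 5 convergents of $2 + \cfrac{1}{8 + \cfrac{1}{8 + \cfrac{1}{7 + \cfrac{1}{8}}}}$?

Using the convergent recurrence p_i = a_i*p_{i-1} + p_{i-2}, q_i = a_i*q_{i-1} + q_{i-2} with p_{-2}=0, p_{-1}=1, q_{-2}=1, q_{-1}=0:
  i=0: a_0=2, p_0 = 2*1 + 0 = 2, q_0 = 2*0 + 1 = 1.
  i=1: a_1=8, p_1 = 8*2 + 1 = 17, q_1 = 8*1 + 0 = 8.
  i=2: a_2=8, p_2 = 8*17 + 2 = 138, q_2 = 8*8 + 1 = 65.
  i=3: a_3=7, p_3 = 7*138 + 17 = 983, q_3 = 7*65 + 8 = 463.
  i=4: a_4=8, p_4 = 8*983 + 138 = 8002, q_4 = 8*463 + 65 = 3769.

2/1, 17/8, 138/65, 983/463, 8002/3769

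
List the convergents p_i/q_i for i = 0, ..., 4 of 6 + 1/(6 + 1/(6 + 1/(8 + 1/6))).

Using the convergent recurrence p_i = a_i*p_{i-1} + p_{i-2}, q_i = a_i*q_{i-1} + q_{i-2} with p_{-2}=0, p_{-1}=1, q_{-2}=1, q_{-1}=0:
  i=0: a_0=6, p_0 = 6*1 + 0 = 6, q_0 = 6*0 + 1 = 1.
  i=1: a_1=6, p_1 = 6*6 + 1 = 37, q_1 = 6*1 + 0 = 6.
  i=2: a_2=6, p_2 = 6*37 + 6 = 228, q_2 = 6*6 + 1 = 37.
  i=3: a_3=8, p_3 = 8*228 + 37 = 1861, q_3 = 8*37 + 6 = 302.
  i=4: a_4=6, p_4 = 6*1861 + 228 = 11394, q_4 = 6*302 + 37 = 1849.

6/1, 37/6, 228/37, 1861/302, 11394/1849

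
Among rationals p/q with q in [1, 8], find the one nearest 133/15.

Expand x = 133/15 as a continued fraction with the Euclidean algorithm:
  133 = 8*15 + 13, so a_0 = 8.
  15 = 1*13 + 2, so a_1 = 1.
  13 = 6*2 + 1, so a_2 = 6.
  2 = 2*1 + 0, so a_3 = 2.
so x = [8; 1, 6, 2].
Convergents (p_i = a_i*p_{i-1} + p_{i-2}, q_i = a_i*q_{i-1} + q_{i-2} with p_{-2}=0, p_{-1}=1, q_{-2}=1, q_{-1}=0), until the denominator exceeds 8:
  i=0: a_0=8, p_0 = 8*1 + 0 = 8, q_0 = 8*0 + 1 = 1.
  i=1: a_1=1, p_1 = 1*8 + 1 = 9, q_1 = 1*1 + 0 = 1.
  i=2: a_2=6, p_2 = 6*9 + 8 = 62, q_2 = 6*1 + 1 = 7.
  i=3: a_3=2, p_3 = 2*62 + 9 = 133, q_3 = 2*7 + 1 = 15.
q_3 = 15 > 8, so the last convergent with denominator <= 8 is p_2/q_2 = 62/7.
The closest fraction with denominator <= 8 is either p_2/q_2 or the intermediate fraction (k*p_2 + p_1)/(k*q_2 + q_1) with the largest k >= 1 whose denominator stays <= 8; these approach x as k grows, and every other convergent or intermediate fraction in range is farther away.
Largest k: floor((8 - q_1)/q_2) = floor((8 - 1)/7) = 1.
That gives (1*62 + 9)/(1*7 + 1) = 71/8.
Compare the errors: |x - 62/7| = |133*7 - 62*15|/(15*7) = 1/105, and |x - 71/8| = |133*8 - 71*15|/(15*8) = 1/120.
Cross-multiplying, 1*105 = 105 < 120 = 1*120, so 1/120 is smaller: the intermediate fraction 71/8 is closer to x than 62/7.

71/8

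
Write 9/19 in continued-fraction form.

Run the Euclidean algorithm on 9 and 19; the successive quotients are the partial quotients a_0, a_1, ... (each step inverts the fractional part left over by the previous one):
  9 = 0*19 + 9, so a_0 = 0.
  19 = 2*9 + 1, so a_1 = 2.
  9 = 9*1 + 0, so a_2 = 9.
The remainder reaches 0 after 3 divisions, so the expansion has 3 partial quotients, read off in order.

[0; 2, 9]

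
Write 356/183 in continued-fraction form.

[1; 1, 17, 3, 3]

Run the Euclidean algorithm on 356 and 183; the successive quotients are the partial quotients a_0, a_1, ... (each step inverts the fractional part left over by the previous one):
  356 = 1*183 + 173, so a_0 = 1.
  183 = 1*173 + 10, so a_1 = 1.
  173 = 17*10 + 3, so a_2 = 17.
  10 = 3*3 + 1, so a_3 = 3.
  3 = 3*1 + 0, so a_4 = 3.
The remainder reaches 0 after 5 divisions, so the expansion has 5 partial quotients, read off in order.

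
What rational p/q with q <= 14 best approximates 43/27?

Expand x = 43/27 as a continued fraction with the Euclidean algorithm:
  43 = 1*27 + 16, so a_0 = 1.
  27 = 1*16 + 11, so a_1 = 1.
  16 = 1*11 + 5, so a_2 = 1.
  11 = 2*5 + 1, so a_3 = 2.
  5 = 5*1 + 0, so a_4 = 5.
so x = [1; 1, 1, 2, 5].
Convergents (p_i = a_i*p_{i-1} + p_{i-2}, q_i = a_i*q_{i-1} + q_{i-2} with p_{-2}=0, p_{-1}=1, q_{-2}=1, q_{-1}=0), until the denominator exceeds 14:
  i=0: a_0=1, p_0 = 1*1 + 0 = 1, q_0 = 1*0 + 1 = 1.
  i=1: a_1=1, p_1 = 1*1 + 1 = 2, q_1 = 1*1 + 0 = 1.
  i=2: a_2=1, p_2 = 1*2 + 1 = 3, q_2 = 1*1 + 1 = 2.
  i=3: a_3=2, p_3 = 2*3 + 2 = 8, q_3 = 2*2 + 1 = 5.
  i=4: a_4=5, p_4 = 5*8 + 3 = 43, q_4 = 5*5 + 2 = 27.
q_4 = 27 > 14, so the last convergent with denominator <= 14 is p_3/q_3 = 8/5.
The closest fraction with denominator <= 14 is either p_3/q_3 or the intermediate fraction (k*p_3 + p_2)/(k*q_3 + q_2) with the largest k >= 1 whose denominator stays <= 14; these approach x as k grows, and every other convergent or intermediate fraction in range is farther away.
Largest k: floor((14 - q_2)/q_3) = floor((14 - 2)/5) = 2.
That gives (2*8 + 3)/(2*5 + 2) = 19/12.
Compare the errors: |x - 8/5| = |43*5 - 8*27|/(27*5) = 1/135, and |x - 19/12| = |43*12 - 19*27|/(27*12) = 3/324.
Cross-multiplying, 1*324 = 324 < 405 = 3*135, so 1/135 is smaller: the convergent 8/5 is closer to x than 19/12.

8/5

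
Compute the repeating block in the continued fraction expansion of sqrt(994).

Write x_i = (sqrt(994) + m_i)/d_i with (m_0, d_0) = (0, 1). a_0 = floor(sqrt(994)) = 31, since 31^2 = 961 <= 994 < 1024 = 32^2.
Iterate m_{i+1} = d_i*a_i - m_i, d_{i+1} = (994 - m_{i+1}^2)/d_i, a_{i+1} = floor((a_0 + m_{i+1})/d_{i+1}):
  m_1 = 1*31 - 0 = 31, d_1 = (994 - 31^2)/1 = 33/1 = 33, a_1 = floor((31 + 31)/33) = 1.
  m_2 = 33*1 - 31 = 2, d_2 = (994 - 2^2)/33 = 990/33 = 30, a_2 = floor((31 + 2)/30) = 1.
  m_3 = 30*1 - 2 = 28, d_3 = (994 - 28^2)/30 = 210/30 = 7, a_3 = floor((31 + 28)/7) = 8.
  m_4 = 7*8 - 28 = 28, d_4 = (994 - 28^2)/7 = 210/7 = 30, a_4 = floor((31 + 28)/30) = 1.
  m_5 = 30*1 - 28 = 2, d_5 = (994 - 2^2)/30 = 990/30 = 33, a_5 = floor((31 + 2)/33) = 1.
  m_6 = 33*1 - 2 = 31, d_6 = (994 - 31^2)/33 = 33/33 = 1, a_6 = floor((31 + 31)/1) = 62.
  m_7 = 1*62 - 31 = 31, d_7 = (994 - 31^2)/1 = 33/1 = 33: (m_7, d_7) = (m_1, d_1) = (31, 33), so from here the quotients repeat a_1, ..., a_6; the period length is 6.
Hence the expansion of sqrt(994) is a_0 = 31 followed by the repeating block 1, 1, 8, 1, 1, 62 (period 6).

[31; (1, 1, 8, 1, 1, 62)]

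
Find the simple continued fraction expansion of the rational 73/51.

Run the Euclidean algorithm on 73 and 51; the successive quotients are the partial quotients a_0, a_1, ... (each step inverts the fractional part left over by the previous one):
  73 = 1*51 + 22, so a_0 = 1.
  51 = 2*22 + 7, so a_1 = 2.
  22 = 3*7 + 1, so a_2 = 3.
  7 = 7*1 + 0, so a_3 = 7.
The remainder reaches 0 after 4 divisions, so the expansion has 4 partial quotients, read off in order.

[1; 2, 3, 7]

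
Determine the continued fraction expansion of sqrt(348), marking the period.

[18; (1, 1, 1, 8, 1, 1, 1, 36)]

Write x_i = (sqrt(348) + m_i)/d_i with (m_0, d_0) = (0, 1). a_0 = floor(sqrt(348)) = 18, since 18^2 = 324 <= 348 < 361 = 19^2.
Iterate m_{i+1} = d_i*a_i - m_i, d_{i+1} = (348 - m_{i+1}^2)/d_i, a_{i+1} = floor((a_0 + m_{i+1})/d_{i+1}):
  m_1 = 1*18 - 0 = 18, d_1 = (348 - 18^2)/1 = 24/1 = 24, a_1 = floor((18 + 18)/24) = 1.
  m_2 = 24*1 - 18 = 6, d_2 = (348 - 6^2)/24 = 312/24 = 13, a_2 = floor((18 + 6)/13) = 1.
  m_3 = 13*1 - 6 = 7, d_3 = (348 - 7^2)/13 = 299/13 = 23, a_3 = floor((18 + 7)/23) = 1.
  m_4 = 23*1 - 7 = 16, d_4 = (348 - 16^2)/23 = 92/23 = 4, a_4 = floor((18 + 16)/4) = 8.
  m_5 = 4*8 - 16 = 16, d_5 = (348 - 16^2)/4 = 92/4 = 23, a_5 = floor((18 + 16)/23) = 1.
  m_6 = 23*1 - 16 = 7, d_6 = (348 - 7^2)/23 = 299/23 = 13, a_6 = floor((18 + 7)/13) = 1.
  m_7 = 13*1 - 7 = 6, d_7 = (348 - 6^2)/13 = 312/13 = 24, a_7 = floor((18 + 6)/24) = 1.
  m_8 = 24*1 - 6 = 18, d_8 = (348 - 18^2)/24 = 24/24 = 1, a_8 = floor((18 + 18)/1) = 36.
  m_9 = 1*36 - 18 = 18, d_9 = (348 - 18^2)/1 = 24/1 = 24: (m_9, d_9) = (m_1, d_1) = (18, 24), so from here the quotients repeat a_1, ..., a_8; the period length is 8.
Hence the expansion of sqrt(348) is a_0 = 18 followed by the repeating block 1, 1, 1, 8, 1, 1, 1, 36 (period 8).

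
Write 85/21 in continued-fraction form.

Run the Euclidean algorithm on 85 and 21; the successive quotients are the partial quotients a_0, a_1, ... (each step inverts the fractional part left over by the previous one):
  85 = 4*21 + 1, so a_0 = 4.
  21 = 21*1 + 0, so a_1 = 21.
The remainder reaches 0 after 2 divisions, so the expansion has 2 partial quotients, read off in order.

[4; 21]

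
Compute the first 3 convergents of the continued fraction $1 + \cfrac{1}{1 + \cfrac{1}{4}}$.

Using the convergent recurrence p_i = a_i*p_{i-1} + p_{i-2}, q_i = a_i*q_{i-1} + q_{i-2} with p_{-2}=0, p_{-1}=1, q_{-2}=1, q_{-1}=0:
  i=0: a_0=1, p_0 = 1*1 + 0 = 1, q_0 = 1*0 + 1 = 1.
  i=1: a_1=1, p_1 = 1*1 + 1 = 2, q_1 = 1*1 + 0 = 1.
  i=2: a_2=4, p_2 = 4*2 + 1 = 9, q_2 = 4*1 + 1 = 5.

1/1, 2/1, 9/5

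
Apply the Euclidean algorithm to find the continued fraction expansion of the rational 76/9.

[8; 2, 4]

Run the Euclidean algorithm on 76 and 9; the successive quotients are the partial quotients a_0, a_1, ... (each step inverts the fractional part left over by the previous one):
  76 = 8*9 + 4, so a_0 = 8.
  9 = 2*4 + 1, so a_1 = 2.
  4 = 4*1 + 0, so a_2 = 4.
The remainder reaches 0 after 3 divisions, so the expansion has 3 partial quotients, read off in order.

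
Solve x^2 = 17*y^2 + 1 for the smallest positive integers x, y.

First expand sqrt(17) as a continued fraction. With x_i = (sqrt(17) + m_i)/d_i and (m_0, d_0) = (0, 1): a_0 = floor(sqrt(17)) = 4, since 4^2 = 16 <= 17 < 25 = 5^2.
Iterate m_{i+1} = d_i*a_i - m_i, d_{i+1} = (17 - m_{i+1}^2)/d_i, a_{i+1} = floor((a_0 + m_{i+1})/d_{i+1}):
  m_1 = 1*4 - 0 = 4, d_1 = (17 - 4^2)/1 = 1/1 = 1, a_1 = floor((4 + 4)/1) = 8.
  m_2 = 1*8 - 4 = 4, d_2 = (17 - 4^2)/1 = 1/1 = 1: (m_2, d_2) = (m_1, d_1) = (4, 1), so from here the quotient a_1 repeats; the period length is 1.
So sqrt(17) = [4; (8)] with period length k = 1.
k is odd, so (p_{k-1}, q_{k-1}) only solves x^2 - 17y^2 = -1 and the fundamental solution of x^2 - 17y^2 = 1 is (p_{2k-1}, q_{2k-1}) = (p_1, q_1); compute convergents through index 1, running through the period twice.
Convergents (p_i = a_i*p_{i-1} + p_{i-2}, q_i = a_i*q_{i-1} + q_{i-2} with p_{-2}=0, p_{-1}=1, q_{-2}=1, q_{-1}=0):
  i=0: a_0=4, p_0 = 4*1 + 0 = 4, q_0 = 4*0 + 1 = 1.
  i=1: a_1=8, p_1 = 8*4 + 1 = 33, q_1 = 8*1 + 0 = 8.
Indeed p_0^2 - 17*q_0^2 = 16 - 17 = -1, not +1.
Check: 33^2 - 17*8^2 = 1089 - 1088 = 1, so (x, y) = (33, 8) solves the equation, and by the theorem it is the least positive solution.

(x, y) = (33, 8)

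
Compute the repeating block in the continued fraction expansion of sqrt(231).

[15; (5, 30)]

Write x_i = (sqrt(231) + m_i)/d_i with (m_0, d_0) = (0, 1). a_0 = floor(sqrt(231)) = 15, since 15^2 = 225 <= 231 < 256 = 16^2.
Iterate m_{i+1} = d_i*a_i - m_i, d_{i+1} = (231 - m_{i+1}^2)/d_i, a_{i+1} = floor((a_0 + m_{i+1})/d_{i+1}):
  m_1 = 1*15 - 0 = 15, d_1 = (231 - 15^2)/1 = 6/1 = 6, a_1 = floor((15 + 15)/6) = 5.
  m_2 = 6*5 - 15 = 15, d_2 = (231 - 15^2)/6 = 6/6 = 1, a_2 = floor((15 + 15)/1) = 30.
  m_3 = 1*30 - 15 = 15, d_3 = (231 - 15^2)/1 = 6/1 = 6: (m_3, d_3) = (m_1, d_1) = (15, 6), so from here the quotients repeat a_1, a_2; the period length is 2.
Hence the expansion of sqrt(231) is a_0 = 15 followed by the repeating block 5, 30 (period 2).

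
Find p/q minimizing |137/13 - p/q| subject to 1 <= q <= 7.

74/7

Expand x = 137/13 as a continued fraction with the Euclidean algorithm:
  137 = 10*13 + 7, so a_0 = 10.
  13 = 1*7 + 6, so a_1 = 1.
  7 = 1*6 + 1, so a_2 = 1.
  6 = 6*1 + 0, so a_3 = 6.
so x = [10; 1, 1, 6].
Convergents (p_i = a_i*p_{i-1} + p_{i-2}, q_i = a_i*q_{i-1} + q_{i-2} with p_{-2}=0, p_{-1}=1, q_{-2}=1, q_{-1}=0), until the denominator exceeds 7:
  i=0: a_0=10, p_0 = 10*1 + 0 = 10, q_0 = 10*0 + 1 = 1.
  i=1: a_1=1, p_1 = 1*10 + 1 = 11, q_1 = 1*1 + 0 = 1.
  i=2: a_2=1, p_2 = 1*11 + 10 = 21, q_2 = 1*1 + 1 = 2.
  i=3: a_3=6, p_3 = 6*21 + 11 = 137, q_3 = 6*2 + 1 = 13.
q_3 = 13 > 7, so the last convergent with denominator <= 7 is p_2/q_2 = 21/2.
The closest fraction with denominator <= 7 is either p_2/q_2 or the intermediate fraction (k*p_2 + p_1)/(k*q_2 + q_1) with the largest k >= 1 whose denominator stays <= 7; these approach x as k grows, and every other convergent or intermediate fraction in range is farther away.
Largest k: floor((7 - q_1)/q_2) = floor((7 - 1)/2) = 3.
That gives (3*21 + 11)/(3*2 + 1) = 74/7.
Compare the errors: |x - 21/2| = |137*2 - 21*13|/(13*2) = 1/26, and |x - 74/7| = |137*7 - 74*13|/(13*7) = 3/91.
Cross-multiplying, 3*26 = 78 < 91 = 1*91, so 3/91 is smaller: the intermediate fraction 74/7 is closer to x than 21/2.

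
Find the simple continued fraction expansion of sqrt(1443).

[37; (1, 74)]

Write x_i = (sqrt(1443) + m_i)/d_i with (m_0, d_0) = (0, 1). a_0 = floor(sqrt(1443)) = 37, since 37^2 = 1369 <= 1443 < 1444 = 38^2.
Iterate m_{i+1} = d_i*a_i - m_i, d_{i+1} = (1443 - m_{i+1}^2)/d_i, a_{i+1} = floor((a_0 + m_{i+1})/d_{i+1}):
  m_1 = 1*37 - 0 = 37, d_1 = (1443 - 37^2)/1 = 74/1 = 74, a_1 = floor((37 + 37)/74) = 1.
  m_2 = 74*1 - 37 = 37, d_2 = (1443 - 37^2)/74 = 74/74 = 1, a_2 = floor((37 + 37)/1) = 74.
  m_3 = 1*74 - 37 = 37, d_3 = (1443 - 37^2)/1 = 74/1 = 74: (m_3, d_3) = (m_1, d_1) = (37, 74), so from here the quotients repeat a_1, a_2; the period length is 2.
Hence the expansion of sqrt(1443) is a_0 = 37 followed by the repeating block 1, 74 (period 2).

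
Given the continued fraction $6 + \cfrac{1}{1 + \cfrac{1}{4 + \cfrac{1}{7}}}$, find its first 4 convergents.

Using the convergent recurrence p_i = a_i*p_{i-1} + p_{i-2}, q_i = a_i*q_{i-1} + q_{i-2} with p_{-2}=0, p_{-1}=1, q_{-2}=1, q_{-1}=0:
  i=0: a_0=6, p_0 = 6*1 + 0 = 6, q_0 = 6*0 + 1 = 1.
  i=1: a_1=1, p_1 = 1*6 + 1 = 7, q_1 = 1*1 + 0 = 1.
  i=2: a_2=4, p_2 = 4*7 + 6 = 34, q_2 = 4*1 + 1 = 5.
  i=3: a_3=7, p_3 = 7*34 + 7 = 245, q_3 = 7*5 + 1 = 36.

6/1, 7/1, 34/5, 245/36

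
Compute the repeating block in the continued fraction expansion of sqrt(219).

Write x_i = (sqrt(219) + m_i)/d_i with (m_0, d_0) = (0, 1). a_0 = floor(sqrt(219)) = 14, since 14^2 = 196 <= 219 < 225 = 15^2.
Iterate m_{i+1} = d_i*a_i - m_i, d_{i+1} = (219 - m_{i+1}^2)/d_i, a_{i+1} = floor((a_0 + m_{i+1})/d_{i+1}):
  m_1 = 1*14 - 0 = 14, d_1 = (219 - 14^2)/1 = 23/1 = 23, a_1 = floor((14 + 14)/23) = 1.
  m_2 = 23*1 - 14 = 9, d_2 = (219 - 9^2)/23 = 138/23 = 6, a_2 = floor((14 + 9)/6) = 3.
  m_3 = 6*3 - 9 = 9, d_3 = (219 - 9^2)/6 = 138/6 = 23, a_3 = floor((14 + 9)/23) = 1.
  m_4 = 23*1 - 9 = 14, d_4 = (219 - 14^2)/23 = 23/23 = 1, a_4 = floor((14 + 14)/1) = 28.
  m_5 = 1*28 - 14 = 14, d_5 = (219 - 14^2)/1 = 23/1 = 23: (m_5, d_5) = (m_1, d_1) = (14, 23), so from here the quotients repeat a_1, ..., a_4; the period length is 4.
Hence the expansion of sqrt(219) is a_0 = 14 followed by the repeating block 1, 3, 1, 28 (period 4).

[14; (1, 3, 1, 28)]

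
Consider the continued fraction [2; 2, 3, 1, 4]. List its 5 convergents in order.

Using the convergent recurrence p_i = a_i*p_{i-1} + p_{i-2}, q_i = a_i*q_{i-1} + q_{i-2} with p_{-2}=0, p_{-1}=1, q_{-2}=1, q_{-1}=0:
  i=0: a_0=2, p_0 = 2*1 + 0 = 2, q_0 = 2*0 + 1 = 1.
  i=1: a_1=2, p_1 = 2*2 + 1 = 5, q_1 = 2*1 + 0 = 2.
  i=2: a_2=3, p_2 = 3*5 + 2 = 17, q_2 = 3*2 + 1 = 7.
  i=3: a_3=1, p_3 = 1*17 + 5 = 22, q_3 = 1*7 + 2 = 9.
  i=4: a_4=4, p_4 = 4*22 + 17 = 105, q_4 = 4*9 + 7 = 43.

2/1, 5/2, 17/7, 22/9, 105/43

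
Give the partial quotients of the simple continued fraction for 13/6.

Run the Euclidean algorithm on 13 and 6; the successive quotients are the partial quotients a_0, a_1, ... (each step inverts the fractional part left over by the previous one):
  13 = 2*6 + 1, so a_0 = 2.
  6 = 6*1 + 0, so a_1 = 6.
The remainder reaches 0 after 2 divisions, so the expansion has 2 partial quotients, read off in order.

[2; 6]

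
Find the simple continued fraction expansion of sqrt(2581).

[50; (1, 4, 11, 11, 4, 1, 100)]

Write x_i = (sqrt(2581) + m_i)/d_i with (m_0, d_0) = (0, 1). a_0 = floor(sqrt(2581)) = 50, since 50^2 = 2500 <= 2581 < 2601 = 51^2.
Iterate m_{i+1} = d_i*a_i - m_i, d_{i+1} = (2581 - m_{i+1}^2)/d_i, a_{i+1} = floor((a_0 + m_{i+1})/d_{i+1}):
  m_1 = 1*50 - 0 = 50, d_1 = (2581 - 50^2)/1 = 81/1 = 81, a_1 = floor((50 + 50)/81) = 1.
  m_2 = 81*1 - 50 = 31, d_2 = (2581 - 31^2)/81 = 1620/81 = 20, a_2 = floor((50 + 31)/20) = 4.
  m_3 = 20*4 - 31 = 49, d_3 = (2581 - 49^2)/20 = 180/20 = 9, a_3 = floor((50 + 49)/9) = 11.
  m_4 = 9*11 - 49 = 50, d_4 = (2581 - 50^2)/9 = 81/9 = 9, a_4 = floor((50 + 50)/9) = 11.
  m_5 = 9*11 - 50 = 49, d_5 = (2581 - 49^2)/9 = 180/9 = 20, a_5 = floor((50 + 49)/20) = 4.
  m_6 = 20*4 - 49 = 31, d_6 = (2581 - 31^2)/20 = 1620/20 = 81, a_6 = floor((50 + 31)/81) = 1.
  m_7 = 81*1 - 31 = 50, d_7 = (2581 - 50^2)/81 = 81/81 = 1, a_7 = floor((50 + 50)/1) = 100.
  m_8 = 1*100 - 50 = 50, d_8 = (2581 - 50^2)/1 = 81/1 = 81: (m_8, d_8) = (m_1, d_1) = (50, 81), so from here the quotients repeat a_1, ..., a_7; the period length is 7.
Hence the expansion of sqrt(2581) is a_0 = 50 followed by the repeating block 1, 4, 11, 11, 4, 1, 100 (period 7).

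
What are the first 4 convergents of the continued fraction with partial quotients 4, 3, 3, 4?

Using the convergent recurrence p_i = a_i*p_{i-1} + p_{i-2}, q_i = a_i*q_{i-1} + q_{i-2} with p_{-2}=0, p_{-1}=1, q_{-2}=1, q_{-1}=0:
  i=0: a_0=4, p_0 = 4*1 + 0 = 4, q_0 = 4*0 + 1 = 1.
  i=1: a_1=3, p_1 = 3*4 + 1 = 13, q_1 = 3*1 + 0 = 3.
  i=2: a_2=3, p_2 = 3*13 + 4 = 43, q_2 = 3*3 + 1 = 10.
  i=3: a_3=4, p_3 = 4*43 + 13 = 185, q_3 = 4*10 + 3 = 43.

4/1, 13/3, 43/10, 185/43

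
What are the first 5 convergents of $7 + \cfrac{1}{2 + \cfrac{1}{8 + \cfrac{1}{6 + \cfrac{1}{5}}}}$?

Using the convergent recurrence p_i = a_i*p_{i-1} + p_{i-2}, q_i = a_i*q_{i-1} + q_{i-2} with p_{-2}=0, p_{-1}=1, q_{-2}=1, q_{-1}=0:
  i=0: a_0=7, p_0 = 7*1 + 0 = 7, q_0 = 7*0 + 1 = 1.
  i=1: a_1=2, p_1 = 2*7 + 1 = 15, q_1 = 2*1 + 0 = 2.
  i=2: a_2=8, p_2 = 8*15 + 7 = 127, q_2 = 8*2 + 1 = 17.
  i=3: a_3=6, p_3 = 6*127 + 15 = 777, q_3 = 6*17 + 2 = 104.
  i=4: a_4=5, p_4 = 5*777 + 127 = 4012, q_4 = 5*104 + 17 = 537.

7/1, 15/2, 127/17, 777/104, 4012/537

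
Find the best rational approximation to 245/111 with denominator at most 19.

Expand x = 245/111 as a continued fraction with the Euclidean algorithm:
  245 = 2*111 + 23, so a_0 = 2.
  111 = 4*23 + 19, so a_1 = 4.
  23 = 1*19 + 4, so a_2 = 1.
  19 = 4*4 + 3, so a_3 = 4.
  4 = 1*3 + 1, so a_4 = 1.
  3 = 3*1 + 0, so a_5 = 3.
so x = [2; 4, 1, 4, 1, 3].
Convergents (p_i = a_i*p_{i-1} + p_{i-2}, q_i = a_i*q_{i-1} + q_{i-2} with p_{-2}=0, p_{-1}=1, q_{-2}=1, q_{-1}=0), until the denominator exceeds 19:
  i=0: a_0=2, p_0 = 2*1 + 0 = 2, q_0 = 2*0 + 1 = 1.
  i=1: a_1=4, p_1 = 4*2 + 1 = 9, q_1 = 4*1 + 0 = 4.
  i=2: a_2=1, p_2 = 1*9 + 2 = 11, q_2 = 1*4 + 1 = 5.
  i=3: a_3=4, p_3 = 4*11 + 9 = 53, q_3 = 4*5 + 4 = 24.
q_3 = 24 > 19, so the last convergent with denominator <= 19 is p_2/q_2 = 11/5.
The closest fraction with denominator <= 19 is either p_2/q_2 or the intermediate fraction (k*p_2 + p_1)/(k*q_2 + q_1) with the largest k >= 1 whose denominator stays <= 19; these approach x as k grows, and every other convergent or intermediate fraction in range is farther away.
Largest k: floor((19 - q_1)/q_2) = floor((19 - 4)/5) = 3.
That gives (3*11 + 9)/(3*5 + 4) = 42/19.
Compare the errors: |x - 11/5| = |245*5 - 11*111|/(111*5) = 4/555, and |x - 42/19| = |245*19 - 42*111|/(111*19) = 7/2109.
Cross-multiplying, 7*555 = 3885 < 8436 = 4*2109, so 7/2109 is smaller: the intermediate fraction 42/19 is closer to x than 11/5.

42/19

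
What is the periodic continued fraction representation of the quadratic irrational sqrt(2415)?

Write x_i = (sqrt(2415) + m_i)/d_i with (m_0, d_0) = (0, 1). a_0 = floor(sqrt(2415)) = 49, since 49^2 = 2401 <= 2415 < 2500 = 50^2.
Iterate m_{i+1} = d_i*a_i - m_i, d_{i+1} = (2415 - m_{i+1}^2)/d_i, a_{i+1} = floor((a_0 + m_{i+1})/d_{i+1}):
  m_1 = 1*49 - 0 = 49, d_1 = (2415 - 49^2)/1 = 14/1 = 14, a_1 = floor((49 + 49)/14) = 7.
  m_2 = 14*7 - 49 = 49, d_2 = (2415 - 49^2)/14 = 14/14 = 1, a_2 = floor((49 + 49)/1) = 98.
  m_3 = 1*98 - 49 = 49, d_3 = (2415 - 49^2)/1 = 14/1 = 14: (m_3, d_3) = (m_1, d_1) = (49, 14), so from here the quotients repeat a_1, a_2; the period length is 2.
Hence the expansion of sqrt(2415) is a_0 = 49 followed by the repeating block 7, 98 (period 2).

[49; (7, 98)]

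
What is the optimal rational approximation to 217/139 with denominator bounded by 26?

39/25

Expand x = 217/139 as a continued fraction with the Euclidean algorithm:
  217 = 1*139 + 78, so a_0 = 1.
  139 = 1*78 + 61, so a_1 = 1.
  78 = 1*61 + 17, so a_2 = 1.
  61 = 3*17 + 10, so a_3 = 3.
  17 = 1*10 + 7, so a_4 = 1.
  10 = 1*7 + 3, so a_5 = 1.
  7 = 2*3 + 1, so a_6 = 2.
  3 = 3*1 + 0, so a_7 = 3.
so x = [1; 1, 1, 3, 1, 1, 2, 3].
Convergents (p_i = a_i*p_{i-1} + p_{i-2}, q_i = a_i*q_{i-1} + q_{i-2} with p_{-2}=0, p_{-1}=1, q_{-2}=1, q_{-1}=0), until the denominator exceeds 26:
  i=0: a_0=1, p_0 = 1*1 + 0 = 1, q_0 = 1*0 + 1 = 1.
  i=1: a_1=1, p_1 = 1*1 + 1 = 2, q_1 = 1*1 + 0 = 1.
  i=2: a_2=1, p_2 = 1*2 + 1 = 3, q_2 = 1*1 + 1 = 2.
  i=3: a_3=3, p_3 = 3*3 + 2 = 11, q_3 = 3*2 + 1 = 7.
  i=4: a_4=1, p_4 = 1*11 + 3 = 14, q_4 = 1*7 + 2 = 9.
  i=5: a_5=1, p_5 = 1*14 + 11 = 25, q_5 = 1*9 + 7 = 16.
  i=6: a_6=2, p_6 = 2*25 + 14 = 64, q_6 = 2*16 + 9 = 41.
q_6 = 41 > 26, so the last convergent with denominator <= 26 is p_5/q_5 = 25/16.
The closest fraction with denominator <= 26 is either p_5/q_5 or the intermediate fraction (k*p_5 + p_4)/(k*q_5 + q_4) with the largest k >= 1 whose denominator stays <= 26; these approach x as k grows, and every other convergent or intermediate fraction in range is farther away.
Largest k: floor((26 - q_4)/q_5) = floor((26 - 9)/16) = 1.
That gives (1*25 + 14)/(1*16 + 9) = 39/25.
Compare the errors: |x - 25/16| = |217*16 - 25*139|/(139*16) = 3/2224, and |x - 39/25| = |217*25 - 39*139|/(139*25) = 4/3475.
Cross-multiplying, 4*2224 = 8896 < 10425 = 3*3475, so 4/3475 is smaller: the intermediate fraction 39/25 is closer to x than 25/16.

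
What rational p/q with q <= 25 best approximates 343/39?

Expand x = 343/39 as a continued fraction with the Euclidean algorithm:
  343 = 8*39 + 31, so a_0 = 8.
  39 = 1*31 + 8, so a_1 = 1.
  31 = 3*8 + 7, so a_2 = 3.
  8 = 1*7 + 1, so a_3 = 1.
  7 = 7*1 + 0, so a_4 = 7.
so x = [8; 1, 3, 1, 7].
Convergents (p_i = a_i*p_{i-1} + p_{i-2}, q_i = a_i*q_{i-1} + q_{i-2} with p_{-2}=0, p_{-1}=1, q_{-2}=1, q_{-1}=0), until the denominator exceeds 25:
  i=0: a_0=8, p_0 = 8*1 + 0 = 8, q_0 = 8*0 + 1 = 1.
  i=1: a_1=1, p_1 = 1*8 + 1 = 9, q_1 = 1*1 + 0 = 1.
  i=2: a_2=3, p_2 = 3*9 + 8 = 35, q_2 = 3*1 + 1 = 4.
  i=3: a_3=1, p_3 = 1*35 + 9 = 44, q_3 = 1*4 + 1 = 5.
  i=4: a_4=7, p_4 = 7*44 + 35 = 343, q_4 = 7*5 + 4 = 39.
q_4 = 39 > 25, so the last convergent with denominator <= 25 is p_3/q_3 = 44/5.
The closest fraction with denominator <= 25 is either p_3/q_3 or the intermediate fraction (k*p_3 + p_2)/(k*q_3 + q_2) with the largest k >= 1 whose denominator stays <= 25; these approach x as k grows, and every other convergent or intermediate fraction in range is farther away.
Largest k: floor((25 - q_2)/q_3) = floor((25 - 4)/5) = 4.
That gives (4*44 + 35)/(4*5 + 4) = 211/24.
Compare the errors: |x - 44/5| = |343*5 - 44*39|/(39*5) = 1/195, and |x - 211/24| = |343*24 - 211*39|/(39*24) = 3/936.
Cross-multiplying, 3*195 = 585 < 936 = 1*936, so 3/936 is smaller: the intermediate fraction 211/24 is closer to x than 44/5.

211/24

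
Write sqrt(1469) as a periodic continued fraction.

[38; (3, 18, 1, 4, 1, 18, 3, 76)]

Write x_i = (sqrt(1469) + m_i)/d_i with (m_0, d_0) = (0, 1). a_0 = floor(sqrt(1469)) = 38, since 38^2 = 1444 <= 1469 < 1521 = 39^2.
Iterate m_{i+1} = d_i*a_i - m_i, d_{i+1} = (1469 - m_{i+1}^2)/d_i, a_{i+1} = floor((a_0 + m_{i+1})/d_{i+1}):
  m_1 = 1*38 - 0 = 38, d_1 = (1469 - 38^2)/1 = 25/1 = 25, a_1 = floor((38 + 38)/25) = 3.
  m_2 = 25*3 - 38 = 37, d_2 = (1469 - 37^2)/25 = 100/25 = 4, a_2 = floor((38 + 37)/4) = 18.
  m_3 = 4*18 - 37 = 35, d_3 = (1469 - 35^2)/4 = 244/4 = 61, a_3 = floor((38 + 35)/61) = 1.
  m_4 = 61*1 - 35 = 26, d_4 = (1469 - 26^2)/61 = 793/61 = 13, a_4 = floor((38 + 26)/13) = 4.
  m_5 = 13*4 - 26 = 26, d_5 = (1469 - 26^2)/13 = 793/13 = 61, a_5 = floor((38 + 26)/61) = 1.
  m_6 = 61*1 - 26 = 35, d_6 = (1469 - 35^2)/61 = 244/61 = 4, a_6 = floor((38 + 35)/4) = 18.
  m_7 = 4*18 - 35 = 37, d_7 = (1469 - 37^2)/4 = 100/4 = 25, a_7 = floor((38 + 37)/25) = 3.
  m_8 = 25*3 - 37 = 38, d_8 = (1469 - 38^2)/25 = 25/25 = 1, a_8 = floor((38 + 38)/1) = 76.
  m_9 = 1*76 - 38 = 38, d_9 = (1469 - 38^2)/1 = 25/1 = 25: (m_9, d_9) = (m_1, d_1) = (38, 25), so from here the quotients repeat a_1, ..., a_8; the period length is 8.
Hence the expansion of sqrt(1469) is a_0 = 38 followed by the repeating block 3, 18, 1, 4, 1, 18, 3, 76 (period 8).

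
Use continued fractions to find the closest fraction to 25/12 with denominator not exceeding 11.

Expand x = 25/12 as a continued fraction with the Euclidean algorithm:
  25 = 2*12 + 1, so a_0 = 2.
  12 = 12*1 + 0, so a_1 = 12.
so x = [2; 12].
Convergents (p_i = a_i*p_{i-1} + p_{i-2}, q_i = a_i*q_{i-1} + q_{i-2} with p_{-2}=0, p_{-1}=1, q_{-2}=1, q_{-1}=0), until the denominator exceeds 11:
  i=0: a_0=2, p_0 = 2*1 + 0 = 2, q_0 = 2*0 + 1 = 1.
  i=1: a_1=12, p_1 = 12*2 + 1 = 25, q_1 = 12*1 + 0 = 12.
q_1 = 12 > 11, so the last convergent with denominator <= 11 is p_0/q_0 = 2/1.
The closest fraction with denominator <= 11 is either p_0/q_0 or the intermediate fraction (k*p_0 + p_{-1})/(k*q_0 + q_{-1}) with the largest k >= 1 whose denominator stays <= 11; these approach x as k grows, and every other convergent or intermediate fraction in range is farther away.
Largest k: floor((11 - q_{-1})/q_0) = floor((11 - 0)/1) = 11 (using the seeds p_{-1} = 1, q_{-1} = 0).
That gives (11*2 + 1)/(11*1 + 0) = 23/11.
Compare the errors: |x - 2/1| = |25*1 - 2*12|/(12*1) = 1/12, and |x - 23/11| = |25*11 - 23*12|/(12*11) = 1/132.
Cross-multiplying, 1*12 = 12 < 132 = 1*132, so 1/132 is smaller: the intermediate fraction 23/11 is closer to x than 2/1.

23/11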